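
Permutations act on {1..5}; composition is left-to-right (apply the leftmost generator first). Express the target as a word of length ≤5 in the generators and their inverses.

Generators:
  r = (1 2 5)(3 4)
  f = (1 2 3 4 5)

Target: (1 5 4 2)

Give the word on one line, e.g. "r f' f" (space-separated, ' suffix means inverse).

r r r f'

  after r: (1 2 5)(3 4)
  after r: (1 5 2)
  after r: (3 4)
  after f': (1 5 4 2)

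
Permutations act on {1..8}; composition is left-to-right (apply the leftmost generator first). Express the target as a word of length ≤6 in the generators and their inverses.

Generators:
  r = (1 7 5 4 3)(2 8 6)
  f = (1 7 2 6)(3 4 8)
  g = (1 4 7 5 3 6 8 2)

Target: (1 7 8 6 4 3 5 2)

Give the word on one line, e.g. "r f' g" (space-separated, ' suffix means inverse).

  after g: (1 4 7 5 3 6 8 2)
  after f': (1 3 2 6 4)(5 8 7)
  after g': (1 5 6)(2 3 8 4)
  after f: (1 5)(2 4 6 7)
  after g': (1 7 8 6 4 3 5 2)

g f' g' f g'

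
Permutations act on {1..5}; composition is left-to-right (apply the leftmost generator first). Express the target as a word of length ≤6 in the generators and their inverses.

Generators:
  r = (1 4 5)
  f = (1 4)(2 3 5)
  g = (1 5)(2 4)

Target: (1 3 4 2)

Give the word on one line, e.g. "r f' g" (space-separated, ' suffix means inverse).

  after g: (1 5)(2 4)
  after f': (1 3 2)(4 5)
  after r': (1 3 2 5)
  after g': (1 3 4 2)

g f' r' g'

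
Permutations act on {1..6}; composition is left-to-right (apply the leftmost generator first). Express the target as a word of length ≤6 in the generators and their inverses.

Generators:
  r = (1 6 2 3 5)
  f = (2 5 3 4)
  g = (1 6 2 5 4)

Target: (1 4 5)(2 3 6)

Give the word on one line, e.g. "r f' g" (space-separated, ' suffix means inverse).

  after g: (1 6 2 5 4)
  after f': (1 6 4)(3 5)
  after r: (1 2 3)(4 6)
  after r: (1 3 6 4 2 5)
  after f: (1 4 5)(2 3 6)

g f' r r f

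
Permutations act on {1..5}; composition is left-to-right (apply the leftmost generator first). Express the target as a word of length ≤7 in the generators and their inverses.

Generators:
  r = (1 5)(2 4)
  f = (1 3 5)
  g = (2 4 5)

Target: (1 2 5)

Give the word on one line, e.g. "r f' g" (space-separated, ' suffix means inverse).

  after r': (1 5)(2 4)
  after g': (1 4 5)
  after r: (1 2 4)
  after r: (1 4 5)
  after g': (1 2 5)

r' g' r r g'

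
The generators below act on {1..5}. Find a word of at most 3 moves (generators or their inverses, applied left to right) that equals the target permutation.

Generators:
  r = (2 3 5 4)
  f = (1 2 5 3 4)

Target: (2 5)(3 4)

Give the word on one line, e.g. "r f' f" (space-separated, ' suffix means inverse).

r' r'

  after r': (2 4 5 3)
  after r': (2 5)(3 4)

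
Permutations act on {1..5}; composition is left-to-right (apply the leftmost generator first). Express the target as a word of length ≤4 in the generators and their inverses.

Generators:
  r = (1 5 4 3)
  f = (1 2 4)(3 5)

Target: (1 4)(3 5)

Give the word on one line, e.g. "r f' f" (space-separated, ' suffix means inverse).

  after r': (1 3 4 5)
  after r': (1 4)(3 5)

r' r'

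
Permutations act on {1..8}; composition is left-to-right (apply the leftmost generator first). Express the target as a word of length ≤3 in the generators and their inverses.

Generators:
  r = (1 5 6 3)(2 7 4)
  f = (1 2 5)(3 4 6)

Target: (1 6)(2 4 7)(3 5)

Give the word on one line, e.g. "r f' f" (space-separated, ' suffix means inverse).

  after r: (1 5 6 3)(2 7 4)
  after r: (1 6)(2 4 7)(3 5)

r r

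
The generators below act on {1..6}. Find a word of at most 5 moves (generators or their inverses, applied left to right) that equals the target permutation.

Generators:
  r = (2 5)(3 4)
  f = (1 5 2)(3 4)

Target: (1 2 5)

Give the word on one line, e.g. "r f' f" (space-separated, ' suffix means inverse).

  after r': (2 5)(3 4)
  after f': (1 2)
  after r': (1 5 2)(3 4)
  after f: (1 2 5)

r' f' r' f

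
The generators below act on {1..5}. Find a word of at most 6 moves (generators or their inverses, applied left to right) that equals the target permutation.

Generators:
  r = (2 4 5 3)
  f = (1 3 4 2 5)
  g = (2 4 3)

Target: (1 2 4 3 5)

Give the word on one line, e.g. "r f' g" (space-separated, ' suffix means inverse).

f' g g f'

  after f': (1 5 2 4 3)
  after g: (1 5 4 2 3)
  after g: (1 5 3)
  after f': (1 2 4 3 5)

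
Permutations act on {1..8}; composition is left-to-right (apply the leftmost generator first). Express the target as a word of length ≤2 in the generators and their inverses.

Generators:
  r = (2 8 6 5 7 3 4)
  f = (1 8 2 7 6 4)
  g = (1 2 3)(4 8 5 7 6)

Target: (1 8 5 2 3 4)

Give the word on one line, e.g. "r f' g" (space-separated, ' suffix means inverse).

g f'

  after g: (1 2 3)(4 8 5 7 6)
  after f': (1 8 5 2 3 4)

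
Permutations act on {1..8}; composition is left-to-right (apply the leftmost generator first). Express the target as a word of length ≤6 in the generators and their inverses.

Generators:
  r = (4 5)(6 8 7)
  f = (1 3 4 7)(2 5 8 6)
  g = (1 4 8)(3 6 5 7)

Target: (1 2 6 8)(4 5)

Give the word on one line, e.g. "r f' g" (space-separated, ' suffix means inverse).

g' f f r'

  after g': (1 8 4)(3 7 5 6)
  after f: (1 6 4 3)(2 5)(7 8)
  after f: (1 2 8)(6 7)
  after r': (1 2 6 8)(4 5)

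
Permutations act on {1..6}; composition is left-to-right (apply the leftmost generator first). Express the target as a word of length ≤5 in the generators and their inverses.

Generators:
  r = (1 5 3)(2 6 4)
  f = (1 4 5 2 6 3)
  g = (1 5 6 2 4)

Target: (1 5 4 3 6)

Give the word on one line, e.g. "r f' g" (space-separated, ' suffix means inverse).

g r' g

  after g: (1 5 6 2 4)
  after r': (2 6 4 3 5)
  after g: (1 5 4 3 6)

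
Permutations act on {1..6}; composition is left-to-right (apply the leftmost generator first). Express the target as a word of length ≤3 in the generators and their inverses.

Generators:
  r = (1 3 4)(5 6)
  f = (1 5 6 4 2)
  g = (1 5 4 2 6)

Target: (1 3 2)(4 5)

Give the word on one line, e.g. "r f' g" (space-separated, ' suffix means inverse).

r f

  after r: (1 3 4)(5 6)
  after f: (1 3 2)(4 5)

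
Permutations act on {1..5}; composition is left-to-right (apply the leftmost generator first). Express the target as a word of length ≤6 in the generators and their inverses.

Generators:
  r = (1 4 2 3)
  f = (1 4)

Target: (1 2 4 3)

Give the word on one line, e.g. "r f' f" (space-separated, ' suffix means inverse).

  after r: (1 4 2 3)
  after f: (2 3 4)
  after r': (1 3)
  after f': (1 3 4)
  after r': (1 2 4 3)

r f r' f' r'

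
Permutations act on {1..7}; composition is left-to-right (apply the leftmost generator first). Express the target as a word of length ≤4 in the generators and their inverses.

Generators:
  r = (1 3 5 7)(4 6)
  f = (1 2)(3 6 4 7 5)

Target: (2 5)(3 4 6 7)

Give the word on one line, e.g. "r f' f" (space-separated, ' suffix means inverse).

f' r f'

  after f': (1 2)(3 5 7 4 6)
  after r: (1 2 3 7 6 5)
  after f': (2 5)(3 4 6 7)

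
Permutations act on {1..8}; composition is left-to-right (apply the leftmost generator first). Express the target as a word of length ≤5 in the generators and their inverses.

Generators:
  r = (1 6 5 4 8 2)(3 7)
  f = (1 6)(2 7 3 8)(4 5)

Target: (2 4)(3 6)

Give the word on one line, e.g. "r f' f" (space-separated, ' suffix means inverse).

r f' r f'

  after r: (1 6 5 4 8 2)(3 7)
  after f': (2 6 4 3)
  after r: (1 6 8 2 5 4 7 3)
  after f': (2 4)(3 6)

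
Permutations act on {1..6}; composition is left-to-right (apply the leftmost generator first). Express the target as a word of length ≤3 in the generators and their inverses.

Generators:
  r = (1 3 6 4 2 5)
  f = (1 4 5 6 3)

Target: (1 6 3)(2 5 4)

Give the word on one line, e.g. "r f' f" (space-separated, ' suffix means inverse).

r' f' r'

  after r': (1 5 2 4 6 3)
  after f': (1 4 5 2)
  after r': (1 6 3)(2 5 4)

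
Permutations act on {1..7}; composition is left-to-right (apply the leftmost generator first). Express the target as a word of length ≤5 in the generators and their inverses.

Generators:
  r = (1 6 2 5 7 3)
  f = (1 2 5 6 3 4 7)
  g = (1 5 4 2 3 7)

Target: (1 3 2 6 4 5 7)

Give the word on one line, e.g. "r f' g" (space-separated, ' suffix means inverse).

  after g: (1 5 4 2 3 7)
  after f': (1 2 6 5 3 4)
  after g: (1 3 2 6 4 5 7)

g f' g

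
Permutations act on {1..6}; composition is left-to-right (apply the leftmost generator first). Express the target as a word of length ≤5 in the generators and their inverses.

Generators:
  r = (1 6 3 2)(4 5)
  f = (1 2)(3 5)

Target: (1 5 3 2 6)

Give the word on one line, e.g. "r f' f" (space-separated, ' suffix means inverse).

  after r': (1 2 3 6)(4 5)
  after f': (2 5 4 3 6)
  after f': (1 2 3 6)(4 5)
  after r': (1 3)(2 6)
  after f: (1 5 3 2 6)

r' f' f' r' f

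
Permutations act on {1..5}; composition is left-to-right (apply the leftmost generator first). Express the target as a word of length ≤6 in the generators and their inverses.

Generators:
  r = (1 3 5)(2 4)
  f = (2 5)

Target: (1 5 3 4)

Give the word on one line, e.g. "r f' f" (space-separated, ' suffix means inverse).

  after r: (1 3 5)(2 4)
  after f': (1 3 2 4 5)
  after r: (1 5 3 4)
  after f': (1 2 5 3 4)
  after f': (1 5 3 4)

r f' r f' f'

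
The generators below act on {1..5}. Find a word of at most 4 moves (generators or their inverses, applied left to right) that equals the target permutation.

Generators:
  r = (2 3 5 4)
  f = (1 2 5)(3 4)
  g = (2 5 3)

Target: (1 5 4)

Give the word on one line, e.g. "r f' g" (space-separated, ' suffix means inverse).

f' g' f

  after f': (1 5 2)(3 4)
  after g': (1 2)(3 4 5)
  after f: (1 5 4)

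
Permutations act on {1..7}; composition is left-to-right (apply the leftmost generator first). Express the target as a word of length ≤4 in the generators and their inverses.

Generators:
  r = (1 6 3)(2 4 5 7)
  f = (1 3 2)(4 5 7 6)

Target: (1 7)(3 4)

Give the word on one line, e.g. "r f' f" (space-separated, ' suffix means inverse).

  after r': (1 3 6)(2 7 5 4)
  after f': (2 5 6)(3 7 4)
  after f': (1 2 4)(3 5 7 6)
  after r': (1 7)(3 4)

r' f' f' r'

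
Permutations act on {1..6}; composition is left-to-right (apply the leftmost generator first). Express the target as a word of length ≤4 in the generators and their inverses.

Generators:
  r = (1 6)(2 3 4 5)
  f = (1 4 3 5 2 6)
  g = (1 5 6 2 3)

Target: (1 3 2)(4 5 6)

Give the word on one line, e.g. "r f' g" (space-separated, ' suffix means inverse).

  after f: (1 4 3 5 2 6)
  after f: (1 3 2)(4 5 6)

f f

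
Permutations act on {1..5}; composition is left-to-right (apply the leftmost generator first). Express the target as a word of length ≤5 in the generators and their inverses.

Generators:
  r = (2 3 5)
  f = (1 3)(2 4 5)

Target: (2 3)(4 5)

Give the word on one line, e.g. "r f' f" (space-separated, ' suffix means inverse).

  after r: (2 3 5)
  after f': (1 3 4 2)
  after f': (2 3)(4 5)

r f' f'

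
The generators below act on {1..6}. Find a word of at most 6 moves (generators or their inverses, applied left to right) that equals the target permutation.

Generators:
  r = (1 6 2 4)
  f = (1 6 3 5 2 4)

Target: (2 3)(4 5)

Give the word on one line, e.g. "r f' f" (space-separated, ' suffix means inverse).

f' f' r' r'

  after f': (1 4 2 5 3 6)
  after f': (1 2 3)(4 5 6)
  after r': (1 6 2 3 4 5)
  after r': (2 3)(4 5)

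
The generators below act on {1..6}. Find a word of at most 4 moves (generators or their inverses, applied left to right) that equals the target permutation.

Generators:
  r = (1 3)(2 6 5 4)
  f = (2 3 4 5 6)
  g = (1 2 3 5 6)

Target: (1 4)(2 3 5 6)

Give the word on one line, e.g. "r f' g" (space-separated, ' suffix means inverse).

f' r' f

  after f': (2 6 5 4 3)
  after r': (1 3 4)
  after f: (1 4)(2 3 5 6)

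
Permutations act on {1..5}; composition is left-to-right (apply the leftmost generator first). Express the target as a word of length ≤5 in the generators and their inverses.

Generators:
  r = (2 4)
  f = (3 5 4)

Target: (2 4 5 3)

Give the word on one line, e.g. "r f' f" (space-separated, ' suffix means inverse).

f r' r' f r

  after f: (3 5 4)
  after r': (2 4 3 5)
  after r': (3 5 4)
  after f: (3 4 5)
  after r: (2 4 5 3)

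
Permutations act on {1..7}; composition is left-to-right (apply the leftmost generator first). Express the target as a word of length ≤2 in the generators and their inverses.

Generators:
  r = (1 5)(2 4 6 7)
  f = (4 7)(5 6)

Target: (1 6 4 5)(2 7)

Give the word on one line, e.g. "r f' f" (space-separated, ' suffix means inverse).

  after r: (1 5)(2 4 6 7)
  after f': (1 6 4 5)(2 7)

r f'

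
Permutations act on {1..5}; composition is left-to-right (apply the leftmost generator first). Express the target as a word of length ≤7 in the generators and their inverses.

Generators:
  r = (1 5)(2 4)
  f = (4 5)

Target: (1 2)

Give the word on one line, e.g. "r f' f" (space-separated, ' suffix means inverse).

  after r: (1 5)(2 4)
  after f': (1 4 2 5)
  after r: (1 2)
  after r: (1 4 2 5)
  after r: (1 2)

r f' r r r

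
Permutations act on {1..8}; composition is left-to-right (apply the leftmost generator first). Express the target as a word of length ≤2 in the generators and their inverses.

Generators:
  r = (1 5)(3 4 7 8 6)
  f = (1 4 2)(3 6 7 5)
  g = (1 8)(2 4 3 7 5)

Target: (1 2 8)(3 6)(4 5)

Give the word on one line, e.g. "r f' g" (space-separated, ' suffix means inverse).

  after f: (1 4 2)(3 6 7 5)
  after g': (1 2 8)(3 6)(4 5)

f g'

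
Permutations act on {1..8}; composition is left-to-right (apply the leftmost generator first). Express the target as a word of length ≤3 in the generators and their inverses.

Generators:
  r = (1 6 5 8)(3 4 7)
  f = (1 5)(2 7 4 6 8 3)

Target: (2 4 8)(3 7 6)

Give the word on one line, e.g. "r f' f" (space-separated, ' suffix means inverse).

f f

  after f: (1 5)(2 7 4 6 8 3)
  after f: (2 4 8)(3 7 6)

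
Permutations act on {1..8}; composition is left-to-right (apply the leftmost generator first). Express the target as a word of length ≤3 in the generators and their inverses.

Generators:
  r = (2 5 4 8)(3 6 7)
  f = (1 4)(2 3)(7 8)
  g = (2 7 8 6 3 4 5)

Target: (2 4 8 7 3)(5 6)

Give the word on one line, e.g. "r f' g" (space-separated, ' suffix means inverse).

g g r'

  after g: (2 7 8 6 3 4 5)
  after g: (2 8 3 5 7 6 4)
  after r': (2 4 8 7 3)(5 6)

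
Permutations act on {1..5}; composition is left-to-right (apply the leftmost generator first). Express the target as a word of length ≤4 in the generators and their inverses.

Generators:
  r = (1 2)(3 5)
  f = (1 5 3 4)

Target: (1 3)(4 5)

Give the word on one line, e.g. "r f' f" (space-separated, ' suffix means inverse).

f r' r' f

  after f: (1 5 3 4)
  after r': (1 3 4 2)
  after r': (1 5 3 4)
  after f: (1 3)(4 5)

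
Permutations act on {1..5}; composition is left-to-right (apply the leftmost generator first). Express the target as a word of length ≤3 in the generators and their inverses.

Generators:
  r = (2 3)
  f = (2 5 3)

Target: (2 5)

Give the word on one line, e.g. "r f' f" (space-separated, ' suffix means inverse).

  after f: (2 5 3)
  after r': (2 5)

f r'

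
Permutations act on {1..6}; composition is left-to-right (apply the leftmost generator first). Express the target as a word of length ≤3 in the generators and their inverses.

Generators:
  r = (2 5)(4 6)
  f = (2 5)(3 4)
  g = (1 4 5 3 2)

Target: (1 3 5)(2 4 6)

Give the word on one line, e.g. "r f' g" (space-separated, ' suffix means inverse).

  after r': (2 5)(4 6)
  after g: (1 4 6 5)(2 3)
  after f: (1 3 5)(2 4 6)

r' g f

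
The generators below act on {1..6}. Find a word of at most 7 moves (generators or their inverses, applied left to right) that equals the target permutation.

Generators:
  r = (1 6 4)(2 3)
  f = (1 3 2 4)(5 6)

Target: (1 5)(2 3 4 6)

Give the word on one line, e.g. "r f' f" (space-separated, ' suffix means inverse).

r' r' f' r r

  after r': (1 4 6)(2 3)
  after r': (1 6 4)
  after f': (1 5 6 2 3)
  after r: (1 5 4)(3 6)
  after r: (1 5)(2 3 4 6)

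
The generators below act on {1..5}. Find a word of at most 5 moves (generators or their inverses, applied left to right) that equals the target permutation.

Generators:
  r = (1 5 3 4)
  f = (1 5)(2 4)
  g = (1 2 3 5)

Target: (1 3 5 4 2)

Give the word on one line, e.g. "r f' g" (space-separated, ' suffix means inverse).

  after g': (1 5 3 2)
  after g': (1 3)(2 5)
  after f: (1 3 5 4 2)

g' g' f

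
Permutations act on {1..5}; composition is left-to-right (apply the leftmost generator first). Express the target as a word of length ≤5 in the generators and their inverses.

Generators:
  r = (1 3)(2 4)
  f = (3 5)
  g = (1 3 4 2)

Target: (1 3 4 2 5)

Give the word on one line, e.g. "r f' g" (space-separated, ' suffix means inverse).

  after g: (1 3 4 2)
  after r': (2 3)
  after f': (2 5 3)
  after r: (1 3 4 2 5)

g r' f' r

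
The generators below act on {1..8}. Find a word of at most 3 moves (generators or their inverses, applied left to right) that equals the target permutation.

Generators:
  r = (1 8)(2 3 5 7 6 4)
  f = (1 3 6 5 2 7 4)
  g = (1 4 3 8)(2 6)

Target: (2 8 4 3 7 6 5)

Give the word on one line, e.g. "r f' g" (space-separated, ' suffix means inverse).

g' f' g

  after g': (1 8 3 4)(2 6)
  after f': (1 8)(2 3 7)(5 6)
  after g: (2 8 4 3 7 6 5)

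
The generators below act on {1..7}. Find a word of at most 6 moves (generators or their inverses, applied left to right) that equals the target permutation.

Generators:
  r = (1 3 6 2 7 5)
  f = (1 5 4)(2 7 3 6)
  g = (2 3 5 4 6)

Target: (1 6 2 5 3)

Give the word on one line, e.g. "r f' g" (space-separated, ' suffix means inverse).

  after f': (1 4 5)(2 6 3 7)
  after r: (1 4)(3 5)
  after g: (1 6 2 3 4)
  after f': (1 3 5)(2 7)
  after r: (1 6 2 5 3)

f' r g f' r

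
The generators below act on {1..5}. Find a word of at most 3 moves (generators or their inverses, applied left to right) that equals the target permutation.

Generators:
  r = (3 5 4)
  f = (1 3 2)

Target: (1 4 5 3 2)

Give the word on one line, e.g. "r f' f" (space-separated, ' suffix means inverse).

  after f: (1 3 2)
  after r': (1 4 5 3 2)

f r'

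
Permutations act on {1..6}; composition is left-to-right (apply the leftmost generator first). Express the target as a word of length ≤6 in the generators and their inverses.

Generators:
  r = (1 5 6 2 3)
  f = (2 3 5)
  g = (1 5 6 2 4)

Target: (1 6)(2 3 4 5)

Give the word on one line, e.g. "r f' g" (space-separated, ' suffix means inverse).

g g r' g

  after g: (1 5 6 2 4)
  after g: (1 6 4 5 2)
  after r': (1 5 6 4)(2 3)
  after g: (1 6)(2 3 4 5)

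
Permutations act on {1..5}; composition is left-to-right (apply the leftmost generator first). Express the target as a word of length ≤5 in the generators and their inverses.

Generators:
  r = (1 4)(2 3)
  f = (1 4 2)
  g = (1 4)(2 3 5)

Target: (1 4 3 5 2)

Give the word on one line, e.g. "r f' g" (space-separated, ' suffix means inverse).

  after f: (1 4 2)
  after g: (2 4 3 5)
  after g: (1 4 5 3 2)
  after g: (2 4)
  after g: (1 4 3 5 2)

f g g g g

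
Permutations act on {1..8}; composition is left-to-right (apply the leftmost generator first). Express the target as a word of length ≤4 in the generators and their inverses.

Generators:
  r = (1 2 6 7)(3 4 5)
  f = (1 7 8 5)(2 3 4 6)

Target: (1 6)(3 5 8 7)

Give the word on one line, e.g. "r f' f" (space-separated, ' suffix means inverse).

f r' f r

  after f: (1 7 8 5)(2 3 4 6)
  after r': (1 6)(2 5 7 8 4)
  after f: (1 2)(3 4)(5 8 6 7)
  after r: (1 6)(3 5 8 7)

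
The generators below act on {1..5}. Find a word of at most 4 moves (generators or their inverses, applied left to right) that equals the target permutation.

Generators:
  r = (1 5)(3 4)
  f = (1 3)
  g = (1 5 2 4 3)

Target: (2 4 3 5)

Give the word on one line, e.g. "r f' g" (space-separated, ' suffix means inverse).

f' g f' f'

  after f': (1 3)
  after g: (2 4 3 5)
  after f': (1 3 5 2 4)
  after f': (2 4 3 5)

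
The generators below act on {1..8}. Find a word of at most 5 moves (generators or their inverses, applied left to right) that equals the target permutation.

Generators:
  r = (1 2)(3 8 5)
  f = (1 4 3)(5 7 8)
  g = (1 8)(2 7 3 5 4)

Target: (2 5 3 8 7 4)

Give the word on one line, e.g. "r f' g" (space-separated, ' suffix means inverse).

g' f' g' r

  after g': (1 8)(2 4 5 3 7)
  after f': (1 7 2)(3 5 4 8)
  after g': (1 2 8 7 4)
  after r: (2 5 3 8 7 4)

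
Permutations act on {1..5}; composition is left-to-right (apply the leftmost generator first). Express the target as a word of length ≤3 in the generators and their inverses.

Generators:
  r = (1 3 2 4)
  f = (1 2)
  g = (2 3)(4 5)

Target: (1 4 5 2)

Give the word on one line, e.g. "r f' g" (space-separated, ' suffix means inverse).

  after g': (2 3)(4 5)
  after r': (1 4 5 2)

g' r'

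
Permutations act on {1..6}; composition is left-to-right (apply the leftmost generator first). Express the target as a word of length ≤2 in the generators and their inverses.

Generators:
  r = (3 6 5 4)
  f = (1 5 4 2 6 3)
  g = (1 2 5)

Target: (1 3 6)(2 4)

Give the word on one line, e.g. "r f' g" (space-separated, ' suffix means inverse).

  after f': (1 3 6 2 4 5)
  after g': (1 3 6)(2 4)

f' g'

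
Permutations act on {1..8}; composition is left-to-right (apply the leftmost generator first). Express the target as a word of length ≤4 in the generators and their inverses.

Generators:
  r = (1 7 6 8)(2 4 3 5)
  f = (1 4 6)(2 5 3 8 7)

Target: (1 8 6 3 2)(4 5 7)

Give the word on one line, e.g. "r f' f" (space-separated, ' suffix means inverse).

r' r' r' f'

  after r': (1 8 6 7)(2 5 3 4)
  after r': (1 6)(2 3)(4 5)(7 8)
  after r': (1 7 6 8)(2 4 3 5)
  after f': (1 8 6 3 2)(4 5 7)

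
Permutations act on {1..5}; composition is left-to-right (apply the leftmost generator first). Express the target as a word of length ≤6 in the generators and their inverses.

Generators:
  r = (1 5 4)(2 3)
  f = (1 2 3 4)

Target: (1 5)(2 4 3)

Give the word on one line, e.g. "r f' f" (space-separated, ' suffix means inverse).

  after r: (1 5 4)(2 3)
  after f: (1 5)(2 4)
  after r: (1 4 3 2)
  after r: (2 5 4)
  after r: (1 5)(2 4 3)

r f r r r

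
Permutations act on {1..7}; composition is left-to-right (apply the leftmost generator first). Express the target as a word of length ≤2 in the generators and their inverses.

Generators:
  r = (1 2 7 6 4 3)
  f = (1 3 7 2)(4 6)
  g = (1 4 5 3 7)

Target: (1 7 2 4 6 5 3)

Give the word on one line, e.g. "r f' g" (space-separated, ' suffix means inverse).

f g

  after f: (1 3 7 2)(4 6)
  after g: (1 7 2 4 6 5 3)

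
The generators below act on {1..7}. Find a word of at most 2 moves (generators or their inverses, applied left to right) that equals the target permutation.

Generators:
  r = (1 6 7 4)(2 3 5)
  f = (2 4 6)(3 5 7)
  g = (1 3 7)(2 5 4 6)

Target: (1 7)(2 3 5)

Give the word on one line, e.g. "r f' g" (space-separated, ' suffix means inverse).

g f'

  after g: (1 3 7)(2 5 4 6)
  after f': (1 7)(2 3 5)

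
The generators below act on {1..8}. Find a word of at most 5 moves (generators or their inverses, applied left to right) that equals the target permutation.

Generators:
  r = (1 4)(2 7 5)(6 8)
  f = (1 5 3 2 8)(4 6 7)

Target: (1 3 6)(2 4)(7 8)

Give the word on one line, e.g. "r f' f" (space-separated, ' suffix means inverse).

  after f: (1 5 3 2 8)(4 6 7)
  after r: (1 2 6 5 3 7)(4 8)
  after f': (1 3 6)(2 4)(7 8)

f r f'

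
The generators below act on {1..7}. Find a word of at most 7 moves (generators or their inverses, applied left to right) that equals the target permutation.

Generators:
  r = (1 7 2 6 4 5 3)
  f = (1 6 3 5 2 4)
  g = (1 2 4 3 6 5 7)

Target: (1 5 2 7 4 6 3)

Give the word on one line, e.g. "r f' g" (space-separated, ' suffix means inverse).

r g g g r

  after r: (1 7 2 6 4 5 3)
  after g: (2 5 6 3)(4 7)
  after g: (1 2 7 3 4)
  after g: (1 4 2)(5 7 6)
  after r: (1 5 2 7 4 6 3)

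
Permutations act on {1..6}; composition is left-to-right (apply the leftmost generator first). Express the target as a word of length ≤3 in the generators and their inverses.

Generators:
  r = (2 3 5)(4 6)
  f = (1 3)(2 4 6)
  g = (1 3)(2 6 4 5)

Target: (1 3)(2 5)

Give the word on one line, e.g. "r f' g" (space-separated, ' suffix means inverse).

  after g': (1 3)(2 5 4 6)
  after f: (2 5 6 4)
  after f: (1 3)(2 5)

g' f f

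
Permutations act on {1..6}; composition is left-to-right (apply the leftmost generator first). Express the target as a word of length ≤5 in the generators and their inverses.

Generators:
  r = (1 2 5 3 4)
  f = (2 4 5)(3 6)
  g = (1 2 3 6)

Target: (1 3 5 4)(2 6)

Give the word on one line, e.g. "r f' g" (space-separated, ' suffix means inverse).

g' f f g'

  after g': (1 6 3 2)
  after f: (1 3 4 5 2)
  after f: (1 6 3 5 4 2)
  after g': (1 3 5 4)(2 6)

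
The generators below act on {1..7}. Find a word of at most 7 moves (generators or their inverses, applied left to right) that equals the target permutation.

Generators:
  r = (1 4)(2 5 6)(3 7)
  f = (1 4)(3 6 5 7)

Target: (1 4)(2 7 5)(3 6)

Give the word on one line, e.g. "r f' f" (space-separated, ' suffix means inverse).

  after f: (1 4)(3 6 5 7)
  after r: (2 5 3)
  after f: (1 4)(2 7 3)(5 6)
  after r: (2 3 5)
  after f': (1 4)(2 7 5)(3 6)

f r f r f'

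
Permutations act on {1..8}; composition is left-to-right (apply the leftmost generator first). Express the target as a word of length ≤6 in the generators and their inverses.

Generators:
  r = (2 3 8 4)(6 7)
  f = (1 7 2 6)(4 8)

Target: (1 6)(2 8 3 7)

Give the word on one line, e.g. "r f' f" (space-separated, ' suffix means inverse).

  after r': (2 4 8 3)(6 7)
  after f: (1 7)(2 8 3 6)
  after f: (1 2 4 8 3)
  after f: (1 6)(2 8 3 7)

r' f f f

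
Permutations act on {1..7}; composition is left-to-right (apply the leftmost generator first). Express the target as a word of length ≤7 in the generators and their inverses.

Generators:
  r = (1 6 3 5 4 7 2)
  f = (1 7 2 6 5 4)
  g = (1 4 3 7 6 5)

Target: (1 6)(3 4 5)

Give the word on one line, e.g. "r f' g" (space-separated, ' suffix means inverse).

r r f' g g

  after r: (1 6 3 5 4 7 2)
  after r: (1 3 4 2 6 5 7)
  after f': (1 3 5)(4 7)
  after g: (1 7 3)(4 6 5)
  after g: (1 6)(3 4 5)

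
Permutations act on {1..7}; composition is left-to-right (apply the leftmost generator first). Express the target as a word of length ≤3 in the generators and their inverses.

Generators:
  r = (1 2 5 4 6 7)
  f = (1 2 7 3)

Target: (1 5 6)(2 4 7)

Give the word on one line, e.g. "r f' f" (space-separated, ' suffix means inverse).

  after r: (1 2 5 4 6 7)
  after r: (1 5 6)(2 4 7)

r r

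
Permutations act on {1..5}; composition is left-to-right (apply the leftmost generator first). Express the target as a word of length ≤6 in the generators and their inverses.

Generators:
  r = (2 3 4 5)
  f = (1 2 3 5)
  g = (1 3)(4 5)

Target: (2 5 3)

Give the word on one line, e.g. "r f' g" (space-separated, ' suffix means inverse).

f' r' f' r' g

  after f': (1 5 3 2)
  after r': (1 4 3 5 2)
  after f': (1 4 2 5)
  after r': (1 3 2 4 5)
  after g: (2 5 3)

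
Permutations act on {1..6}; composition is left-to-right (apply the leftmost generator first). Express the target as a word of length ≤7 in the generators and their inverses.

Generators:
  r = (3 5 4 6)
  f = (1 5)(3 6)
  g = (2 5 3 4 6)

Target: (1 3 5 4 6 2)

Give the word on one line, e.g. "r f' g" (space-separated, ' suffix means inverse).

  after g: (2 5 3 4 6)
  after f: (1 5 6 2)(3 4)
  after r': (1 3 5 4 6 2)
  after f: (1 6 2 5 4 3)
  after f: (1 3 5 4 6 2)

g f r' f f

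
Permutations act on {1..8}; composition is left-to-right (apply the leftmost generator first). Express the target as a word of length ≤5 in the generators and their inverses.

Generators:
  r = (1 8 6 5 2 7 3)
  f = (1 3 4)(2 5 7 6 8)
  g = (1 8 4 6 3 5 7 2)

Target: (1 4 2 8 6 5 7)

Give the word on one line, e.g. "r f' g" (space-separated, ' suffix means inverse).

  after f: (1 3 4)(2 5 7 6 8)
  after g': (1 6)(2 3 8 7 4)
  after g': (1 4 7 8 5 3)(2 6)
  after r': (1 4 2 8 6 5 7)

f g' g' r'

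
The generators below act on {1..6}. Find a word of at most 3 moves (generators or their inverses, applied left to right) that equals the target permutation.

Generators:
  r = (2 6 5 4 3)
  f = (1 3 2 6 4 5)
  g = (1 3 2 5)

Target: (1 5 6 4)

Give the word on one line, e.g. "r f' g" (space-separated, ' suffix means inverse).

  after r: (2 6 5 4 3)
  after f': (1 5 6 4)

r f'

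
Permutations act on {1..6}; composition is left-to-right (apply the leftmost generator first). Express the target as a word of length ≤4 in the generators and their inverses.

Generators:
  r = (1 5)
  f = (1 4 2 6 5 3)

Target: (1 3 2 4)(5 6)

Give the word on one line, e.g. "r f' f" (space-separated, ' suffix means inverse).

f r' f' f'

  after f: (1 4 2 6 5 3)
  after r': (1 4 2 6)(3 5)
  after f': (3 6)
  after f': (1 3 2 4)(5 6)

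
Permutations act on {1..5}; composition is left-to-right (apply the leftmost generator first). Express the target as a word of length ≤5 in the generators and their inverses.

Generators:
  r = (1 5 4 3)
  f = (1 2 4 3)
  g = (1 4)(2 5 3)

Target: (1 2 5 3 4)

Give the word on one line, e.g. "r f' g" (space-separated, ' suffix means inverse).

  after r': (1 3 4 5)
  after f: (2 4 5)
  after r: (1 5 2 3)
  after g': (1 2 5 3 4)

r' f r g'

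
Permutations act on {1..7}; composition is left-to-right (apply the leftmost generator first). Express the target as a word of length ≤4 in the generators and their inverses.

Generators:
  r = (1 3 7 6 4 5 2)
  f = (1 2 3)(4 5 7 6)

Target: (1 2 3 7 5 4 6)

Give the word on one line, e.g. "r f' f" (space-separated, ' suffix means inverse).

  after f': (1 3 2)(4 6 7 5)
  after r': (3 5 6)(4 7)
  after f: (1 2 3 7 5 4 6)

f' r' f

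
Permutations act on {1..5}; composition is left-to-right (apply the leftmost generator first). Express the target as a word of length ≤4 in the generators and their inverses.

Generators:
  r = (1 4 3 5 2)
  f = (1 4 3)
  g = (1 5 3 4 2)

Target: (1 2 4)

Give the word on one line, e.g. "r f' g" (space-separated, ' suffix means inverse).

  after g: (1 5 3 4 2)
  after r: (1 2 4)

g r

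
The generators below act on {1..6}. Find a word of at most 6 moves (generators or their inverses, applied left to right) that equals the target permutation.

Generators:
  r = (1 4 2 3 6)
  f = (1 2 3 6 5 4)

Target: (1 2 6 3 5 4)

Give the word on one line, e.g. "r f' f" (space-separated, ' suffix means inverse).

  after f': (1 4 5 6 3 2)
  after r': (2 6)(3 4 5)
  after f: (1 2 5 6 3)
  after r: (1 3 4 2 5)
  after f': (1 2 6 3 5 4)

f' r' f r f'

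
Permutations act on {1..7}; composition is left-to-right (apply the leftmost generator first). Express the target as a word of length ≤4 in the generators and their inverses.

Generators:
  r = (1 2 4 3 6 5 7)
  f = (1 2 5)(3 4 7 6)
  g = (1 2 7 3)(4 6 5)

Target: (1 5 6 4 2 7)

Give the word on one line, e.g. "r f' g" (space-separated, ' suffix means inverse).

  after g': (1 3 7 2)(4 5 6)
  after g': (1 7)(2 3)(4 6 5)
  after r: (2 6 7)(3 4 5)
  after f': (1 5 6 4 2 7)

g' g' r f'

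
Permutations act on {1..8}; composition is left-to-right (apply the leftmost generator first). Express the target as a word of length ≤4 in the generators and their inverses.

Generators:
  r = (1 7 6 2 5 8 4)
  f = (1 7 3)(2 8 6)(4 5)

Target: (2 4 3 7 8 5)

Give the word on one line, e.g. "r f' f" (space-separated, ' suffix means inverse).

r f'

  after r: (1 7 6 2 5 8 4)
  after f': (2 4 3 7 8 5)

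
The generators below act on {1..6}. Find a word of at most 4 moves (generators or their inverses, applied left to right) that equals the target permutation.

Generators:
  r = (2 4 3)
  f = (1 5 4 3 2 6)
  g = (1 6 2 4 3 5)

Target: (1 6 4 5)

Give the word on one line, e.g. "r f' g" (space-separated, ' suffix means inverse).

f' f' g'

  after f': (1 6 2 3 4 5)
  after f': (1 2 4)(3 5 6)
  after g': (1 6 4 5)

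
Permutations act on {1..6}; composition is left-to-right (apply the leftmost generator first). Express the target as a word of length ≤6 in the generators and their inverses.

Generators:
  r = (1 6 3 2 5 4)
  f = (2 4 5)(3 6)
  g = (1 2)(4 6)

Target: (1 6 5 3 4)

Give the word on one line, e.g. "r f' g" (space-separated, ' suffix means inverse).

g' r g r g

  after g': (1 2)(4 6)
  after r: (1 5 4 3 2 6)
  after g: (1 5 6 2 4 3)
  after r: (1 4 2)(3 6 5)
  after g: (1 6 5 3 4)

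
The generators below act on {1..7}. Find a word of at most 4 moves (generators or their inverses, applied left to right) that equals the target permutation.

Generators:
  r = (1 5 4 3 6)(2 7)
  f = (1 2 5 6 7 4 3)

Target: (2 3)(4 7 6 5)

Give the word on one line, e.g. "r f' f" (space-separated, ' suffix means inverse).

  after r': (1 6 3 4 5)(2 7)
  after f': (1 5 3 7)(2 6 4)
  after r': (2 3)(4 7 6 5)

r' f' r'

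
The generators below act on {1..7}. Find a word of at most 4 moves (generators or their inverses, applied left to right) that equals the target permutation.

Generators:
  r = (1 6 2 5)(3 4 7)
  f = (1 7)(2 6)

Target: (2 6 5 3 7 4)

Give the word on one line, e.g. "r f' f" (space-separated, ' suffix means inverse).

r f' r' r'

  after r: (1 6 2 5)(3 4 7)
  after f': (1 2 5 7 3 4)
  after r': (1 6)(4 5)
  after r': (2 6 5 3 7 4)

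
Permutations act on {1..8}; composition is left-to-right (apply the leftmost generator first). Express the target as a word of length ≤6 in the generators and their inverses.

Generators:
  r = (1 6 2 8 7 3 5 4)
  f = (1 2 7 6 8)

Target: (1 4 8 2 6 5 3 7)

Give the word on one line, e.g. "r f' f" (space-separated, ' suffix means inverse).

r f' r' f r'

  after r: (1 6 2 8 7 3 5 4)
  after f': (1 7 3 5 4 8 2 6)
  after r': (1 8 6 4 2)
  after f: (4 7 6)
  after r': (1 4 8 2 6 5 3 7)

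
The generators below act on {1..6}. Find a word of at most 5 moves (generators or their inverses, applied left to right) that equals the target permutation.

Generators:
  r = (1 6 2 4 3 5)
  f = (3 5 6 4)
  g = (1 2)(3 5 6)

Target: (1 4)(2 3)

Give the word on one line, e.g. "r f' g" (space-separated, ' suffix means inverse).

f' f' r f

  after f': (3 4 6 5)
  after f': (3 6)(4 5)
  after r: (1 6 5 3 2 4)
  after f: (1 4)(2 3)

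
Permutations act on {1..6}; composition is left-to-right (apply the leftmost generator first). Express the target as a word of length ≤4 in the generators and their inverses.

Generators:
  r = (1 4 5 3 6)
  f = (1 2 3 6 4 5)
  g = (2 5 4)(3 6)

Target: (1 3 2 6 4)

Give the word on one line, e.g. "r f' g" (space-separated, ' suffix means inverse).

  after g: (2 5 4)(3 6)
  after r': (1 6 5)(2 4)
  after f': (1 3 2 6 4)

g r' f'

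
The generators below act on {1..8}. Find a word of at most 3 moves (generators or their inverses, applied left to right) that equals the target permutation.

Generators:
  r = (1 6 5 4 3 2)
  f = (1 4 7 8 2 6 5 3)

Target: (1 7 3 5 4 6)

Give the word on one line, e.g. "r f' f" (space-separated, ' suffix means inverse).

  after f': (1 3 5 6 2 8 7 4)
  after r': (1 4 2 8 7 5)(3 6)
  after f: (1 7 3 5 4 6)

f' r' f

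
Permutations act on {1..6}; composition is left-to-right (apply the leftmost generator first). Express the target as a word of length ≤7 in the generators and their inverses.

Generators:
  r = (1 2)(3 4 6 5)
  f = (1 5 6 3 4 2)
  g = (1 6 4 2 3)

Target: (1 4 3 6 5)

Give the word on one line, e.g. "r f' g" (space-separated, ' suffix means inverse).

  after g': (1 3 2 4 6)
  after r': (1 5 6 2 3)
  after g': (1 5)(4 6)
  after r: (1 3 4 5 2)
  after r: (1 4 3 6 5)

g' r' g' r r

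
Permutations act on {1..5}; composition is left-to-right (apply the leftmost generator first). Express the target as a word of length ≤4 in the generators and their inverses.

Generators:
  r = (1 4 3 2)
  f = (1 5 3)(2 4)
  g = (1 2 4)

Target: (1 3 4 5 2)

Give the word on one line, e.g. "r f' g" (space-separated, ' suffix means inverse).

f r f' f'

  after f: (1 5 3)(2 4)
  after r: (1 5 2 3 4)
  after f': (2 5 4 3)
  after f': (1 3 4 5 2)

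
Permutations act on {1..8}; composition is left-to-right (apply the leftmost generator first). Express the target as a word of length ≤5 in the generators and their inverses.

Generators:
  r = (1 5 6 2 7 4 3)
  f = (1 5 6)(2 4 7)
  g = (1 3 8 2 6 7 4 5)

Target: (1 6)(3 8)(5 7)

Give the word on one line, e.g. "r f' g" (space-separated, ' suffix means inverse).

f g f r

  after f: (1 5 6)(2 4 7)
  after g: (2 5 7 6 3 8)
  after f: (1 5 2 6 3 8 4 7)
  after r: (1 6)(3 8)(5 7)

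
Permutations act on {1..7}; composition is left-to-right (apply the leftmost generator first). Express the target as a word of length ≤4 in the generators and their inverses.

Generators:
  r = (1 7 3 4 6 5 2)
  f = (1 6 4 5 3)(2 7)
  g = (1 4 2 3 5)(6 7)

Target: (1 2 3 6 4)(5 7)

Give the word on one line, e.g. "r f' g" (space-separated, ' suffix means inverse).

  after r: (1 7 3 4 6 5 2)
  after f': (1 2 3 6 4)(5 7)

r f'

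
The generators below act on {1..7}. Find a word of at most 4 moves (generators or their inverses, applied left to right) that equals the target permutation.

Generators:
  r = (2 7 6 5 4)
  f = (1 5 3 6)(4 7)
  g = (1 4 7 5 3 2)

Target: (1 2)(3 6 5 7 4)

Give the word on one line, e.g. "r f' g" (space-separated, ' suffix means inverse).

  after g': (1 2 3 5 7 4)
  after f': (1 2 5 4 6 3)
  after f': (1 2)(3 6 5 7 4)

g' f' f'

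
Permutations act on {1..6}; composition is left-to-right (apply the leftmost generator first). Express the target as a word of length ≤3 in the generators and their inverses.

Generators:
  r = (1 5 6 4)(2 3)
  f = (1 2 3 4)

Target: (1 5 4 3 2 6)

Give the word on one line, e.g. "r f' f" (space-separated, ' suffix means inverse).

f' r r

  after f': (1 4 3 2)
  after r: (2 5 6 4)
  after r: (1 5 4 3 2 6)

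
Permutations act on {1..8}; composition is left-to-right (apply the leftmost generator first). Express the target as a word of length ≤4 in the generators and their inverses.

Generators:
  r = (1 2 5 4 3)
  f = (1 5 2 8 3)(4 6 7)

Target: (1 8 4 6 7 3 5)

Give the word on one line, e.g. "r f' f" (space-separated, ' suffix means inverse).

  after f': (1 3 8 2 5)(4 7 6)
  after f': (1 8 5 3 2)(4 6 7)
  after r: (1 8 4 6 7 3 5)

f' f' r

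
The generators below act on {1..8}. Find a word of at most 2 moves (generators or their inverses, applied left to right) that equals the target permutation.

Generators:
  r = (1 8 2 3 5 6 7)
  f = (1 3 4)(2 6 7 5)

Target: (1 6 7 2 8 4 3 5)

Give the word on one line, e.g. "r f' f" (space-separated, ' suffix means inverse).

r' f'

  after r': (1 7 6 5 3 2 8)
  after f': (1 6 7 2 8 4 3 5)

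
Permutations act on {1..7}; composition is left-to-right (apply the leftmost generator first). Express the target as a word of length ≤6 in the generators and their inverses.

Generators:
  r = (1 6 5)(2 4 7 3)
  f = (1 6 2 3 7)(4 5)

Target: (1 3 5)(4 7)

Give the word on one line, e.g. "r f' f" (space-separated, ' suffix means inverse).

  after f: (1 6 2 3 7)(4 5)
  after r': (2 7 5)(3 4 6)
  after f: (1 6 7 4 2)(3 5)
  after f: (1 2 6)(3 4)(5 7)
  after f: (1 3 5)(4 7)

f r' f f f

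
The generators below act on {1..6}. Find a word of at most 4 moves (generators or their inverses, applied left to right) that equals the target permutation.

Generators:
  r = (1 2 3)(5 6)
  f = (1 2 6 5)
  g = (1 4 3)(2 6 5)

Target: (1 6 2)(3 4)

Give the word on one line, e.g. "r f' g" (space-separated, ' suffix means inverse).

r g

  after r: (1 2 3)(5 6)
  after g: (1 6 2)(3 4)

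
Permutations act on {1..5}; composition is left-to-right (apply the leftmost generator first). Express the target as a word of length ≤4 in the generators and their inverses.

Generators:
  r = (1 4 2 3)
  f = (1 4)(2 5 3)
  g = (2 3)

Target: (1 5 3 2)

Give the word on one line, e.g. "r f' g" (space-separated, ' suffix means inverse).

  after r': (1 3 2 4)
  after g: (1 2 4)
  after f: (1 5 3 2)

r' g f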